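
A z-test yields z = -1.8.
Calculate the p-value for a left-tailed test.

Answer: p-value ≈ 0.0359

Derivation:
For z = -1.8:
p = P(Z < -1.8) = Φ(-1.8) = 0.0359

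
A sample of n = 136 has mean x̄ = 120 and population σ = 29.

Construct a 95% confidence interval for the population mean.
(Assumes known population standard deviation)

Answer: (115.1261, 124.8739)

Derivation:
Confidence level: 95%, α = 0.05
z_0.025 = 1.960
SE = σ/√n = 29/√136 = 2.4867
Margin of error = 1.960 × 2.4867 = 4.8739
CI: x̄ ± margin = 120 ± 4.8739
CI: (115.1261, 124.8739)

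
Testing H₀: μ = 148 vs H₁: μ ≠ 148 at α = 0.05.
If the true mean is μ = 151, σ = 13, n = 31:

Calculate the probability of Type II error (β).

SE = σ/√n = 13/√31 = 2.3349
Critical values: μ₀ ± z_0.025×SE = 148 ± 1.960×2.3349
Acceptance region: (143.4236, 152.5764)
Under H₁ (μ = 151): z_high = (152.5764 - 151)/2.3349 = 0.6751, z_low = (143.4236 - 151)/2.3349 = -3.2448
β = P(not reject | H₁) = Φ(0.6751) - Φ(-3.2448) ≈ 0.7496

Answer: β ≈ 0.7496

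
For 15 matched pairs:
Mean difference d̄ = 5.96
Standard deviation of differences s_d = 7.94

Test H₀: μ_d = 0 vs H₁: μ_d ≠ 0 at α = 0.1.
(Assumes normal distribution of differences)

Answer: t = 2.9072, reject H₀

Derivation:
df = n - 1 = 14
SE = s_d/√n = 7.94/√15 = 2.0501
t = d̄/SE = 5.96/2.0501 = 2.9072
Critical value: t_{0.05,14} = ±1.761
p-value ≈ 0.0115
Decision: reject H₀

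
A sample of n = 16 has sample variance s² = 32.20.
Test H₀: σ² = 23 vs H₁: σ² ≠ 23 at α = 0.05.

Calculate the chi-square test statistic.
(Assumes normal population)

Answer: χ² = 21.0000, fail to reject H₀

Derivation:
df = n - 1 = 15
χ² = (n-1)s²/σ₀² = 15×32.20/23 = 21.0000
Critical values: χ²_{0.975,15} = 6.262, χ²_{0.025,15} = 27.488
Rejection region: χ² < 6.262 or χ² > 27.488
Decision: fail to reject H₀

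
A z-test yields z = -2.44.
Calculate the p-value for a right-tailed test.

Answer: p-value ≈ 0.9927

Derivation:
For z = -2.44:
p = P(Z > -2.44) = 1 - Φ(-2.44) = 0.9927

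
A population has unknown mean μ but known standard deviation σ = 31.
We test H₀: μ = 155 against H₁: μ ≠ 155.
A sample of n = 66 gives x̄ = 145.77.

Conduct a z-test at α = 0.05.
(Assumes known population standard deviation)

Answer: z = -2.4189, reject H₀

Derivation:
Standard error: SE = σ/√n = 31/√66 = 3.8158
z-statistic: z = (x̄ - μ₀)/SE = (145.77 - 155)/3.8158 = -2.4189
Critical value: ±1.960
p-value = 0.0156
Decision: reject H₀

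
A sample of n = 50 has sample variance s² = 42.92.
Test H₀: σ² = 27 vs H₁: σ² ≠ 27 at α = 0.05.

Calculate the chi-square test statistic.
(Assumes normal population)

Answer: χ² = 77.8919, reject H₀

Derivation:
df = n - 1 = 49
χ² = (n-1)s²/σ₀² = 49×42.92/27 = 77.8919
Critical values: χ²_{0.975,49} = 31.555, χ²_{0.025,49} = 70.222
Rejection region: χ² < 31.555 or χ² > 70.222
Decision: reject H₀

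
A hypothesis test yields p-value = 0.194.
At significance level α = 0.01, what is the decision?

Answer: fail to reject H₀

Derivation:
Compare p-value to α:
0.194 ≥ 0.01
Decision: fail to reject H₀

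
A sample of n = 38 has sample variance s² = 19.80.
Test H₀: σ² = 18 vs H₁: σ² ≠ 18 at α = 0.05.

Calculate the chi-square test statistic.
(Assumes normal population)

Answer: χ² = 40.7000, fail to reject H₀

Derivation:
df = n - 1 = 37
χ² = (n-1)s²/σ₀² = 37×19.80/18 = 40.7000
Critical values: χ²_{0.975,37} = 22.106, χ²_{0.025,37} = 55.668
Rejection region: χ² < 22.106 or χ² > 55.668
Decision: fail to reject H₀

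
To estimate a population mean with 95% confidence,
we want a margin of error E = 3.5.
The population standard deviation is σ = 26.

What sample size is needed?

z_0.025 = 1.960
n = (z×σ/E)² = (1.960×26/3.5)²
n = 211.9936
Round up: n = 212

Answer: n = 212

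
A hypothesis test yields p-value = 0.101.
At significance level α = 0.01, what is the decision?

Answer: fail to reject H₀

Derivation:
Compare p-value to α:
0.101 ≥ 0.01
Decision: fail to reject H₀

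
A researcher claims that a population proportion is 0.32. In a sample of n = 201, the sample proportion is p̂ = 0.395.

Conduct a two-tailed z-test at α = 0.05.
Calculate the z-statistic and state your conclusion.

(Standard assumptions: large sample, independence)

Answer: z = 2.2794, reject H₀

Derivation:
H₀: p = 0.32, H₁: p ≠ 0.32
Standard error: SE = √(p₀(1-p₀)/n) = √(0.32×0.68/201) = 0.032903
z-statistic: z = (p̂ - p₀)/SE = (0.395 - 0.32)/0.032903 = 2.2794
Critical value: z_0.025 = ±1.960
p-value = 0.0226
Decision: reject H₀ at α = 0.05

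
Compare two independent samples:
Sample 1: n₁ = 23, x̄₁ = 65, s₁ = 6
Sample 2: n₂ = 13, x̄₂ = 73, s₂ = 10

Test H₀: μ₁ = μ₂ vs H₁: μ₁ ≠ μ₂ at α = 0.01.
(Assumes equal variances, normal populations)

Answer: t = -3.0120, reject H₀

Derivation:
Pooled variance: s²_p = [22×6² + 12×10²]/(34) = 58.5882
s_p = 7.6543
SE = s_p×√(1/n₁ + 1/n₂) = 7.6543×√(1/23 + 1/13) = 2.6560
t = (x̄₁ - x̄₂)/SE = (65 - 73)/2.6560 = -3.0120
df = 34, t-critical = ±2.728
Decision: reject H₀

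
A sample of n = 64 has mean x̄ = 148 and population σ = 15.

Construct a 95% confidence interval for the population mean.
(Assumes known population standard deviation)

Confidence level: 95%, α = 0.05
z_0.025 = 1.960
SE = σ/√n = 15/√64 = 1.8750
Margin of error = 1.960 × 1.8750 = 3.6750
CI: x̄ ± margin = 148 ± 3.6750
CI: (144.3250, 151.6750)

Answer: (144.3250, 151.6750)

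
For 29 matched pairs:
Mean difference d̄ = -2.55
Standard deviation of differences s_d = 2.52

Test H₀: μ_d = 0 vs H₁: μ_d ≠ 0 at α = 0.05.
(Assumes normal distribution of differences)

df = n - 1 = 28
SE = s_d/√n = 2.52/√29 = 0.4680
t = d̄/SE = -2.55/0.4680 = -5.4487
Critical value: t_{0.025,28} = ±2.048
p-value < 0.0001
Decision: reject H₀

Answer: t = -5.4487, reject H₀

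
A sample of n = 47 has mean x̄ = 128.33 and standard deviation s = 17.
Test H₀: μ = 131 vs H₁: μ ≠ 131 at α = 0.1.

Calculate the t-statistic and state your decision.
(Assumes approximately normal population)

df = n - 1 = 46
SE = s/√n = 17/√47 = 2.4797
t = (x̄ - μ₀)/SE = (128.33 - 131)/2.4797 = -1.0767
Critical value: t_{0.05,46} = ±1.679
p-value ≈ 0.2872
Decision: fail to reject H₀

Answer: t = -1.0767, fail to reject H₀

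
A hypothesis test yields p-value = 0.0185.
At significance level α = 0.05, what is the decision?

Answer: reject H₀

Derivation:
Compare p-value to α:
0.0185 < 0.05
Decision: reject H₀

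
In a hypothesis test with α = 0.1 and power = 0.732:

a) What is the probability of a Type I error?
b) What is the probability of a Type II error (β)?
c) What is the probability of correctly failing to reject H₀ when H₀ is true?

Answer: a) 0.1, b) 0.268, c) 0.9

Derivation:
a) Type I error probability = α = 0.1
b) Power = P(reject H₀ | H₁ true) = 1 - β = 0.732, so Type II error probability = β = 1 - Power = 0.268
c) P(fail to reject H₀ | H₀ true) = 1 - α = 0.9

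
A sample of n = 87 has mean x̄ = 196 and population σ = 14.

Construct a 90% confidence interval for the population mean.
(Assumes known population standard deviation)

Answer: (193.5309, 198.4691)

Derivation:
Confidence level: 90%, α = 0.1
z_0.05 = 1.645
SE = σ/√n = 14/√87 = 1.5010
Margin of error = 1.645 × 1.5010 = 2.4691
CI: x̄ ± margin = 196 ± 2.4691
CI: (193.5309, 198.4691)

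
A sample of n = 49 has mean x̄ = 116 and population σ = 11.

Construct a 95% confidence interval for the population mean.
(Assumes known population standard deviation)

Confidence level: 95%, α = 0.05
z_0.025 = 1.960
SE = σ/√n = 11/√49 = 1.5714
Margin of error = 1.960 × 1.5714 = 3.0799
CI: x̄ ± margin = 116 ± 3.0799
CI: (112.9201, 119.0799)

Answer: (112.9201, 119.0799)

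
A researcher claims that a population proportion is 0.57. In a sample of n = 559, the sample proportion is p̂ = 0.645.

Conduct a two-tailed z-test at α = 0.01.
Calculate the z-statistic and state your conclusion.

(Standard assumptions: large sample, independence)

Answer: z = 3.5818, reject H₀

Derivation:
H₀: p = 0.57, H₁: p ≠ 0.57
Standard error: SE = √(p₀(1-p₀)/n) = √(0.57×0.43/559) = 0.020939
z-statistic: z = (p̂ - p₀)/SE = (0.645 - 0.57)/0.020939 = 3.5818
Critical value: z_0.005 = ±2.576
p-value = 0.0003
Decision: reject H₀ at α = 0.01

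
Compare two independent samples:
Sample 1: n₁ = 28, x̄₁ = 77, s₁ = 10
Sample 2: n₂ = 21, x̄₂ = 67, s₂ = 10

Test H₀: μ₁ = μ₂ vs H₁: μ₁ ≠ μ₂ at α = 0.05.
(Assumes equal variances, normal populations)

Answer: t = 3.4640, reject H₀

Derivation:
Pooled variance: s²_p = [27×10² + 20×10²]/(47) = 100.0000
s_p = 10.0000
SE = s_p×√(1/n₁ + 1/n₂) = 10.0000×√(1/28 + 1/21) = 2.8868
t = (x̄₁ - x̄₂)/SE = (77 - 67)/2.8868 = 3.4640
df = 47, t-critical = ±2.012
Decision: reject H₀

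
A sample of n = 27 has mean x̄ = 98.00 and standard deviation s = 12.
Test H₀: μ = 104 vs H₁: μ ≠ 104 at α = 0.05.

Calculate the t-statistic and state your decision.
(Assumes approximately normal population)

Answer: t = -2.5981, reject H₀

Derivation:
df = n - 1 = 26
SE = s/√n = 12/√27 = 2.3094
t = (x̄ - μ₀)/SE = (98.00 - 104)/2.3094 = -2.5981
Critical value: t_{0.025,26} = ±2.056
p-value ≈ 0.0152
Decision: reject H₀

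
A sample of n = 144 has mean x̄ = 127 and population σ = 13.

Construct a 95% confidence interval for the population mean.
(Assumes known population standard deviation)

Answer: (124.8767, 129.1233)

Derivation:
Confidence level: 95%, α = 0.05
z_0.025 = 1.960
SE = σ/√n = 13/√144 = 1.0833
Margin of error = 1.960 × 1.0833 = 2.1233
CI: x̄ ± margin = 127 ± 2.1233
CI: (124.8767, 129.1233)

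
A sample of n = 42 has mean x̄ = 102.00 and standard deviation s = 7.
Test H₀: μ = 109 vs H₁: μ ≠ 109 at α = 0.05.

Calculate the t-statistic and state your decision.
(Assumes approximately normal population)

Answer: t = -6.4809, reject H₀

Derivation:
df = n - 1 = 41
SE = s/√n = 7/√42 = 1.0801
t = (x̄ - μ₀)/SE = (102.00 - 109)/1.0801 = -6.4809
Critical value: t_{0.025,41} = ±2.020
p-value < 0.0001
Decision: reject H₀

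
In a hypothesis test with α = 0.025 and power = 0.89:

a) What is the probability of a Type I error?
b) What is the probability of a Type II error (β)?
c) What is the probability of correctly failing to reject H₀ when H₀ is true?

Answer: a) 0.025, b) 0.11, c) 0.975

Derivation:
a) Type I error probability = α = 0.025
b) Power = P(reject H₀ | H₁ true) = 1 - β = 0.89, so Type II error probability = β = 1 - Power = 0.11
c) P(fail to reject H₀ | H₀ true) = 1 - α = 0.975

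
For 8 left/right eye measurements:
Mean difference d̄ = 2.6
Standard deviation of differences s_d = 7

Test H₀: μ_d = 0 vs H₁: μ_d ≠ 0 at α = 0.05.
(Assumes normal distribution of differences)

df = n - 1 = 7
SE = s_d/√n = 7/√8 = 2.4749
t = d̄/SE = 2.6/2.4749 = 1.0505
Critical value: t_{0.025,7} = ±2.365
p-value ≈ 0.3284
Decision: fail to reject H₀

Answer: t = 1.0505, fail to reject H₀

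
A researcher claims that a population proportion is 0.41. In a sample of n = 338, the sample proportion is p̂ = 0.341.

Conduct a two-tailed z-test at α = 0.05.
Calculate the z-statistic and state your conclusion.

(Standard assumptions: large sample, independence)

Answer: z = -2.5792, reject H₀

Derivation:
H₀: p = 0.41, H₁: p ≠ 0.41
Standard error: SE = √(p₀(1-p₀)/n) = √(0.41×0.59/338) = 0.026752
z-statistic: z = (p̂ - p₀)/SE = (0.341 - 0.41)/0.026752 = -2.5792
Critical value: z_0.025 = ±1.960
p-value = 0.0099
Decision: reject H₀ at α = 0.05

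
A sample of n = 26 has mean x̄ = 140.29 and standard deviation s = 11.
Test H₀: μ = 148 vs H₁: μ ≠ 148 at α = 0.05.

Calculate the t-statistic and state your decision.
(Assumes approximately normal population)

df = n - 1 = 25
SE = s/√n = 11/√26 = 2.1573
t = (x̄ - μ₀)/SE = (140.29 - 148)/2.1573 = -3.5739
Critical value: t_{0.025,25} = ±2.060
p-value ≈ 0.0015
Decision: reject H₀

Answer: t = -3.5739, reject H₀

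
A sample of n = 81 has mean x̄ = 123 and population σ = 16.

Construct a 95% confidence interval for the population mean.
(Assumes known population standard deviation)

Confidence level: 95%, α = 0.05
z_0.025 = 1.960
SE = σ/√n = 16/√81 = 1.7778
Margin of error = 1.960 × 1.7778 = 3.4845
CI: x̄ ± margin = 123 ± 3.4845
CI: (119.5155, 126.4845)

Answer: (119.5155, 126.4845)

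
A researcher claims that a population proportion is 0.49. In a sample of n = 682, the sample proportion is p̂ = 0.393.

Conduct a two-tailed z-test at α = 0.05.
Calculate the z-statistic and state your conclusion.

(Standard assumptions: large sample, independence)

Answer: z = -5.0674, reject H₀

Derivation:
H₀: p = 0.49, H₁: p ≠ 0.49
Standard error: SE = √(p₀(1-p₀)/n) = √(0.49×0.51/682) = 0.019142
z-statistic: z = (p̂ - p₀)/SE = (0.393 - 0.49)/0.019142 = -5.0674
Critical value: z_0.025 = ±1.960
p-value < 0.0001
Decision: reject H₀ at α = 0.05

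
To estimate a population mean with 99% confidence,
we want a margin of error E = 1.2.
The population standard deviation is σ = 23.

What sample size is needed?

z_0.005 = 2.576
n = (z×σ/E)² = (2.576×23/1.2)²
n = 2437.7260
Round up: n = 2438

Answer: n = 2438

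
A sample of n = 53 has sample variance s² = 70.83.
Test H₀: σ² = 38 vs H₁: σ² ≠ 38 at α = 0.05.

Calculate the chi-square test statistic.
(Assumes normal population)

Answer: χ² = 96.9253, reject H₀

Derivation:
df = n - 1 = 52
χ² = (n-1)s²/σ₀² = 52×70.83/38 = 96.9253
Critical values: χ²_{0.975,52} = 33.968, χ²_{0.025,52} = 73.810
Rejection region: χ² < 33.968 or χ² > 73.810
Decision: reject H₀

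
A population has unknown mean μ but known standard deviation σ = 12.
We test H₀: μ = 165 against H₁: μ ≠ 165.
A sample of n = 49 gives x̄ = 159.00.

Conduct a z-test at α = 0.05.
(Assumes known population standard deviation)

Answer: z = -3.5000, reject H₀

Derivation:
Standard error: SE = σ/√n = 12/√49 = 1.7143
z-statistic: z = (x̄ - μ₀)/SE = (159.00 - 165)/1.7143 = -3.5000
Critical value: ±1.960
p-value = 0.0005
Decision: reject H₀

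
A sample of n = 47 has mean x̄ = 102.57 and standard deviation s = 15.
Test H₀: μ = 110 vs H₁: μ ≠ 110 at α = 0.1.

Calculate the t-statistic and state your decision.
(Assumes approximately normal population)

df = n - 1 = 46
SE = s/√n = 15/√47 = 2.1880
t = (x̄ - μ₀)/SE = (102.57 - 110)/2.1880 = -3.3958
Critical value: t_{0.05,46} = ±1.679
p-value ≈ 0.0014
Decision: reject H₀

Answer: t = -3.3958, reject H₀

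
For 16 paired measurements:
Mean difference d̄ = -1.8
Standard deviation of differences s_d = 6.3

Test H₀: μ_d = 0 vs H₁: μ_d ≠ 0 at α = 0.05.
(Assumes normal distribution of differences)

Answer: t = -1.1429, fail to reject H₀

Derivation:
df = n - 1 = 15
SE = s_d/√n = 6.3/√16 = 1.5750
t = d̄/SE = -1.8/1.5750 = -1.1429
Critical value: t_{0.025,15} = ±2.131
p-value ≈ 0.2710
Decision: fail to reject H₀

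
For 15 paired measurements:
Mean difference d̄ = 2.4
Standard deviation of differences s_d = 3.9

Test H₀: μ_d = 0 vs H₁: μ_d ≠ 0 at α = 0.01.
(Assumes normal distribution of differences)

Answer: t = 2.3833, fail to reject H₀

Derivation:
df = n - 1 = 14
SE = s_d/√n = 3.9/√15 = 1.0070
t = d̄/SE = 2.4/1.0070 = 2.3833
Critical value: t_{0.005,14} = ±2.977
p-value ≈ 0.0319
Decision: fail to reject H₀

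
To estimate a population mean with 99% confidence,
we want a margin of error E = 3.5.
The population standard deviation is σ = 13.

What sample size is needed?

z_0.005 = 2.576
n = (z×σ/E)² = (2.576×13/3.5)²
n = 91.5466
Round up: n = 92

Answer: n = 92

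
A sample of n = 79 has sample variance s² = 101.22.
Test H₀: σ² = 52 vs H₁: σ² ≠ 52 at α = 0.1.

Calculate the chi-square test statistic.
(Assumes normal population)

df = n - 1 = 78
χ² = (n-1)s²/σ₀² = 78×101.22/52 = 151.8300
Critical values: χ²_{0.95,78} = 58.654, χ²_{0.05,78} = 99.617
Rejection region: χ² < 58.654 or χ² > 99.617
Decision: reject H₀

Answer: χ² = 151.8300, reject H₀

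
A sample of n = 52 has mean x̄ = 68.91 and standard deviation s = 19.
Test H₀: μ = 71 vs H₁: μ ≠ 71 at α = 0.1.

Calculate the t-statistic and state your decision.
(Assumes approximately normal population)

df = n - 1 = 51
SE = s/√n = 19/√52 = 2.6348
t = (x̄ - μ₀)/SE = (68.91 - 71)/2.6348 = -0.7932
Critical value: t_{0.05,51} = ±1.675
p-value ≈ 0.4313
Decision: fail to reject H₀

Answer: t = -0.7932, fail to reject H₀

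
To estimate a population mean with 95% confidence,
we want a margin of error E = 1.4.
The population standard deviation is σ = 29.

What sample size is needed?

z_0.025 = 1.960
n = (z×σ/E)² = (1.960×29/1.4)²
n = 1648.3600
Round up: n = 1649

Answer: n = 1649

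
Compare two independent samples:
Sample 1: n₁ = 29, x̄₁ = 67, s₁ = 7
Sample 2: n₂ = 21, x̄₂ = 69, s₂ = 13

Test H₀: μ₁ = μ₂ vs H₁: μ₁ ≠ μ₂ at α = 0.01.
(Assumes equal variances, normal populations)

Pooled variance: s²_p = [28×7² + 20×13²]/(48) = 99.0000
s_p = 9.9499
SE = s_p×√(1/n₁ + 1/n₂) = 9.9499×√(1/29 + 1/21) = 2.8510
t = (x̄₁ - x̄₂)/SE = (67 - 69)/2.8510 = -0.7015
df = 48, t-critical = ±2.682
Decision: fail to reject H₀

Answer: t = -0.7015, fail to reject H₀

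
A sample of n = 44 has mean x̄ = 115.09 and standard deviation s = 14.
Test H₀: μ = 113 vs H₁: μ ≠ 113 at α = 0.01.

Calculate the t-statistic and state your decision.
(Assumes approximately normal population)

Answer: t = 0.9902, fail to reject H₀

Derivation:
df = n - 1 = 43
SE = s/√n = 14/√44 = 2.1106
t = (x̄ - μ₀)/SE = (115.09 - 113)/2.1106 = 0.9902
Critical value: t_{0.005,43} = ±2.695
p-value ≈ 0.3276
Decision: fail to reject H₀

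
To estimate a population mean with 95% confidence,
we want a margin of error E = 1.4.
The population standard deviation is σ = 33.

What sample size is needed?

Answer: n = 2135

Derivation:
z_0.025 = 1.960
n = (z×σ/E)² = (1.960×33/1.4)²
n = 2134.4400
Round up: n = 2135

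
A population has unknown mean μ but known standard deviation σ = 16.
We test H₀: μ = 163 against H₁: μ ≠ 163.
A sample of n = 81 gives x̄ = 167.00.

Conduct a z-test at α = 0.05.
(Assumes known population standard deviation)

Answer: z = 2.2500, reject H₀

Derivation:
Standard error: SE = σ/√n = 16/√81 = 1.7778
z-statistic: z = (x̄ - μ₀)/SE = (167.00 - 163)/1.7778 = 2.2500
Critical value: ±1.960
p-value = 0.0244
Decision: reject H₀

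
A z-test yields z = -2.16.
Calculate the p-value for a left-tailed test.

For z = -2.16:
p = P(Z < -2.16) = Φ(-2.16) = 0.0154

Answer: p-value ≈ 0.0154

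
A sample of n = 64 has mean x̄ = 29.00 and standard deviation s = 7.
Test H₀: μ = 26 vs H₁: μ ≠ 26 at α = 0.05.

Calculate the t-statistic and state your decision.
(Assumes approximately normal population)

df = n - 1 = 63
SE = s/√n = 7/√64 = 0.8750
t = (x̄ - μ₀)/SE = (29.00 - 26)/0.8750 = 3.4286
Critical value: t_{0.025,63} = ±1.998
p-value ≈ 0.0011
Decision: reject H₀

Answer: t = 3.4286, reject H₀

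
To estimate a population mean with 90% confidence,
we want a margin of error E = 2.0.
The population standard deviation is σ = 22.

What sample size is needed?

Answer: n = 328

Derivation:
z_0.05 = 1.645
n = (z×σ/E)² = (1.645×22/2.0)²
n = 327.4290
Round up: n = 328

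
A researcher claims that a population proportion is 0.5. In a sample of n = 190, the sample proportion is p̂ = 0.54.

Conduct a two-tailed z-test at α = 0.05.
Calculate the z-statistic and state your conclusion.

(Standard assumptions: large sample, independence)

Answer: z = 1.1027, fail to reject H₀

Derivation:
H₀: p = 0.5, H₁: p ≠ 0.5
Standard error: SE = √(p₀(1-p₀)/n) = √(0.5×0.5/190) = 0.036274
z-statistic: z = (p̂ - p₀)/SE = (0.54 - 0.5)/0.036274 = 1.1027
Critical value: z_0.025 = ±1.960
p-value = 0.2702
Decision: fail to reject H₀ at α = 0.05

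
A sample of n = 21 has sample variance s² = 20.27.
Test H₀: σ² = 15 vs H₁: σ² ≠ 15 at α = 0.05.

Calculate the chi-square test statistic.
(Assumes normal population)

Answer: χ² = 27.0267, fail to reject H₀

Derivation:
df = n - 1 = 20
χ² = (n-1)s²/σ₀² = 20×20.27/15 = 27.0267
Critical values: χ²_{0.975,20} = 9.591, χ²_{0.025,20} = 34.170
Rejection region: χ² < 9.591 or χ² > 34.170
Decision: fail to reject H₀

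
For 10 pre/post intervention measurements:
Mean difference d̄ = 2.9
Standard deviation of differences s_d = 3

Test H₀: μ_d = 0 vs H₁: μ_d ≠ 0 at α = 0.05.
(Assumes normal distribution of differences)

df = n - 1 = 9
SE = s_d/√n = 3/√10 = 0.9487
t = d̄/SE = 2.9/0.9487 = 3.0568
Critical value: t_{0.025,9} = ±2.262
p-value ≈ 0.0136
Decision: reject H₀

Answer: t = 3.0568, reject H₀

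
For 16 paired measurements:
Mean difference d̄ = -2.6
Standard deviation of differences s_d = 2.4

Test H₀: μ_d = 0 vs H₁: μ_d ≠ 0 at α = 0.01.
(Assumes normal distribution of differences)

Answer: t = -4.3333, reject H₀

Derivation:
df = n - 1 = 15
SE = s_d/√n = 2.4/√16 = 0.6000
t = d̄/SE = -2.6/0.6000 = -4.3333
Critical value: t_{0.005,15} = ±2.947
p-value ≈ 0.0006
Decision: reject H₀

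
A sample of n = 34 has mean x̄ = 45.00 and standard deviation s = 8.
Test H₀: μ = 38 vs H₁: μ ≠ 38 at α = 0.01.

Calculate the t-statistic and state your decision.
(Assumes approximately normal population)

Answer: t = 5.1020, reject H₀

Derivation:
df = n - 1 = 33
SE = s/√n = 8/√34 = 1.3720
t = (x̄ - μ₀)/SE = (45.00 - 38)/1.3720 = 5.1020
Critical value: t_{0.005,33} = ±2.733
p-value < 0.0001
Decision: reject H₀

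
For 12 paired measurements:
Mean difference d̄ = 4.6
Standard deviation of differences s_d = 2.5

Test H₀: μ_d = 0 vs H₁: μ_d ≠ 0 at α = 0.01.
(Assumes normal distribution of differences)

df = n - 1 = 11
SE = s_d/√n = 2.5/√12 = 0.7217
t = d̄/SE = 4.6/0.7217 = 6.3738
Critical value: t_{0.005,11} = ±3.106
p-value ≈ 0.0001
Decision: reject H₀

Answer: t = 6.3738, reject H₀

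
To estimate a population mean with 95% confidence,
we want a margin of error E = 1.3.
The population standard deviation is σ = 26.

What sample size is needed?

z_0.025 = 1.960
n = (z×σ/E)² = (1.960×26/1.3)²
n = 1536.6400
Round up: n = 1537

Answer: n = 1537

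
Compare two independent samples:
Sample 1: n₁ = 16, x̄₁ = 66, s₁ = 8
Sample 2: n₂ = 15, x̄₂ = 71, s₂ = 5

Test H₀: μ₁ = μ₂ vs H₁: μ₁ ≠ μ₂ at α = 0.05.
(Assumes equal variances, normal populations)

Pooled variance: s²_p = [15×8² + 14×5²]/(29) = 45.1724
s_p = 6.7210
SE = s_p×√(1/n₁ + 1/n₂) = 6.7210×√(1/16 + 1/15) = 2.4155
t = (x̄₁ - x̄₂)/SE = (66 - 71)/2.4155 = -2.0700
df = 29, t-critical = ±2.045
Decision: reject H₀

Answer: t = -2.0700, reject H₀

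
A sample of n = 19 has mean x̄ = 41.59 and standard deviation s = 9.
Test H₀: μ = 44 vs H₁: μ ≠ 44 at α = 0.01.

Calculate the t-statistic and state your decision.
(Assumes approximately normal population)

Answer: t = -1.1672, fail to reject H₀

Derivation:
df = n - 1 = 18
SE = s/√n = 9/√19 = 2.0647
t = (x̄ - μ₀)/SE = (41.59 - 44)/2.0647 = -1.1672
Critical value: t_{0.005,18} = ±2.878
p-value ≈ 0.2584
Decision: fail to reject H₀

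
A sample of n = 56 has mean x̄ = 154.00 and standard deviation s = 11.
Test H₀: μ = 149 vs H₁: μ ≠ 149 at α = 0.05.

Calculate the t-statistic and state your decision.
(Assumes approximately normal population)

Answer: t = 3.4016, reject H₀

Derivation:
df = n - 1 = 55
SE = s/√n = 11/√56 = 1.4699
t = (x̄ - μ₀)/SE = (154.00 - 149)/1.4699 = 3.4016
Critical value: t_{0.025,55} = ±2.004
p-value ≈ 0.0013
Decision: reject H₀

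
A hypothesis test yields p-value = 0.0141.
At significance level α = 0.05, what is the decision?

Answer: reject H₀

Derivation:
Compare p-value to α:
0.0141 < 0.05
Decision: reject H₀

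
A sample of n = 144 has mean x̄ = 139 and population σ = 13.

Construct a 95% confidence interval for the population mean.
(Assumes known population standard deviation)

Answer: (136.8767, 141.1233)

Derivation:
Confidence level: 95%, α = 0.05
z_0.025 = 1.960
SE = σ/√n = 13/√144 = 1.0833
Margin of error = 1.960 × 1.0833 = 2.1233
CI: x̄ ± margin = 139 ± 2.1233
CI: (136.8767, 141.1233)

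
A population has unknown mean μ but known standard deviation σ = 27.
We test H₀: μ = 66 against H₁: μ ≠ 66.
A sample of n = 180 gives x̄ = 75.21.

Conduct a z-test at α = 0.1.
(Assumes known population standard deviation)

Standard error: SE = σ/√n = 27/√180 = 2.0125
z-statistic: z = (x̄ - μ₀)/SE = (75.21 - 66)/2.0125 = 4.5764
Critical value: ±1.645
p-value < 0.0001
Decision: reject H₀

Answer: z = 4.5764, reject H₀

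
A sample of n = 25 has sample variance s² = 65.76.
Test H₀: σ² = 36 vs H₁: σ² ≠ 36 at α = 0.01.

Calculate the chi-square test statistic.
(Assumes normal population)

Answer: χ² = 43.8400, fail to reject H₀

Derivation:
df = n - 1 = 24
χ² = (n-1)s²/σ₀² = 24×65.76/36 = 43.8400
Critical values: χ²_{0.995,24} = 9.886, χ²_{0.005,24} = 45.559
Rejection region: χ² < 9.886 or χ² > 45.559
Decision: fail to reject H₀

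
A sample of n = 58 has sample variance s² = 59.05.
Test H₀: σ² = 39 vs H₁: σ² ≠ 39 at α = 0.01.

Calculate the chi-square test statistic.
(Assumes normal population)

Answer: χ² = 86.3038, fail to reject H₀

Derivation:
df = n - 1 = 57
χ² = (n-1)s²/σ₀² = 57×59.05/39 = 86.3038
Critical values: χ²_{0.995,57} = 33.248, χ²_{0.005,57} = 88.236
Rejection region: χ² < 33.248 or χ² > 88.236
Decision: fail to reject H₀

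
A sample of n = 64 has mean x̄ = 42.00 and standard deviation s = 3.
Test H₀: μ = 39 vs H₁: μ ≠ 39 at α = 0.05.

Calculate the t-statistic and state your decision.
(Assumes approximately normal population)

Answer: t = 8.0000, reject H₀

Derivation:
df = n - 1 = 63
SE = s/√n = 3/√64 = 0.3750
t = (x̄ - μ₀)/SE = (42.00 - 39)/0.3750 = 8.0000
Critical value: t_{0.025,63} = ±1.998
p-value < 0.0001
Decision: reject H₀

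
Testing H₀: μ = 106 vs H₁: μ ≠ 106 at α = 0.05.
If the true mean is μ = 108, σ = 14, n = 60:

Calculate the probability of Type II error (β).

SE = σ/√n = 14/√60 = 1.8074
Critical values: μ₀ ± z_0.025×SE = 106 ± 1.960×1.8074
Acceptance region: (102.4575, 109.5425)
Under H₁ (μ = 108): z_high = (109.5425 - 108)/1.8074 = 0.8534, z_low = (102.4575 - 108)/1.8074 = -3.0666
β = P(not reject | H₁) = Φ(0.8534) - Φ(-3.0666) ≈ 0.8022

Answer: β ≈ 0.8022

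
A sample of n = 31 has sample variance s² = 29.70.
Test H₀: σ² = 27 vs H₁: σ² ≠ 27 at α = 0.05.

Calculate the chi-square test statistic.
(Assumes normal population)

df = n - 1 = 30
χ² = (n-1)s²/σ₀² = 30×29.70/27 = 33.0000
Critical values: χ²_{0.975,30} = 16.791, χ²_{0.025,30} = 46.979
Rejection region: χ² < 16.791 or χ² > 46.979
Decision: fail to reject H₀

Answer: χ² = 33.0000, fail to reject H₀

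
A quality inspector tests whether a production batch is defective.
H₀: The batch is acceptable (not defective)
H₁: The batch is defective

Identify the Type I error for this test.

Type I error (α): Rejecting H₀ when H₀ is true
Type II error (β): Failing to reject H₀ when H₁ is true

Answer: Rejecting an acceptable batch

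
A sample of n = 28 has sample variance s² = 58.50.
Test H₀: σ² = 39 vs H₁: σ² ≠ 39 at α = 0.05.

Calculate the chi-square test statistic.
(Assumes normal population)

df = n - 1 = 27
χ² = (n-1)s²/σ₀² = 27×58.50/39 = 40.5000
Critical values: χ²_{0.975,27} = 14.573, χ²_{0.025,27} = 43.195
Rejection region: χ² < 14.573 or χ² > 43.195
Decision: fail to reject H₀

Answer: χ² = 40.5000, fail to reject H₀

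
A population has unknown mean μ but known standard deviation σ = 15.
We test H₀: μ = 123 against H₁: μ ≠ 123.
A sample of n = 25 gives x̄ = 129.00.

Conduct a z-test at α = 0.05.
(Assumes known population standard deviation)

Standard error: SE = σ/√n = 15/√25 = 3.0000
z-statistic: z = (x̄ - μ₀)/SE = (129.00 - 123)/3.0000 = 2.0000
Critical value: ±1.960
p-value = 0.0455
Decision: reject H₀

Answer: z = 2.0000, reject H₀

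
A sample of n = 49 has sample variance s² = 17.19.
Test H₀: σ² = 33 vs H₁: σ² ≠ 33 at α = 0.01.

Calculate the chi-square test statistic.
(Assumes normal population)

df = n - 1 = 48
χ² = (n-1)s²/σ₀² = 48×17.19/33 = 25.0036
Critical values: χ²_{0.995,48} = 26.511, χ²_{0.005,48} = 76.969
Rejection region: χ² < 26.511 or χ² > 76.969
Decision: reject H₀

Answer: χ² = 25.0036, reject H₀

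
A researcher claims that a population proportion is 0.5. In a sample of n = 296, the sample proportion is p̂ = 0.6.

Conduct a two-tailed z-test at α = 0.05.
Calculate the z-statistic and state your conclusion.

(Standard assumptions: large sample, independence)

H₀: p = 0.5, H₁: p ≠ 0.5
Standard error: SE = √(p₀(1-p₀)/n) = √(0.5×0.5/296) = 0.029062
z-statistic: z = (p̂ - p₀)/SE = (0.6 - 0.5)/0.029062 = 3.4409
Critical value: z_0.025 = ±1.960
p-value = 0.0006
Decision: reject H₀ at α = 0.05

Answer: z = 3.4409, reject H₀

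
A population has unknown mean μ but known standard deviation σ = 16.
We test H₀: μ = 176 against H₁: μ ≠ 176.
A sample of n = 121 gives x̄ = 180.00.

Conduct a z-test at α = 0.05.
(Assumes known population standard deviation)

Standard error: SE = σ/√n = 16/√121 = 1.4545
z-statistic: z = (x̄ - μ₀)/SE = (180.00 - 176)/1.4545 = 2.7501
Critical value: ±1.960
p-value = 0.0060
Decision: reject H₀

Answer: z = 2.7501, reject H₀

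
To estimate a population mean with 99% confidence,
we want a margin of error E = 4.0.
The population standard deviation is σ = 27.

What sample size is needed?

z_0.005 = 2.576
n = (z×σ/E)² = (2.576×27/4.0)²
n = 302.3425
Round up: n = 303

Answer: n = 303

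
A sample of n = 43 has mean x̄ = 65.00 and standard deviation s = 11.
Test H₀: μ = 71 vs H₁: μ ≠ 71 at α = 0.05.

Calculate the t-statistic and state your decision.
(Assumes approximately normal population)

df = n - 1 = 42
SE = s/√n = 11/√43 = 1.6775
t = (x̄ - μ₀)/SE = (65.00 - 71)/1.6775 = -3.5768
Critical value: t_{0.025,42} = ±2.018
p-value ≈ 0.0009
Decision: reject H₀

Answer: t = -3.5768, reject H₀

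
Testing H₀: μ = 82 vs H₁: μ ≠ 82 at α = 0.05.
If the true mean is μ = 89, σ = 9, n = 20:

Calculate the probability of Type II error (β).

SE = σ/√n = 9/√20 = 2.0125
Critical values: μ₀ ± z_0.025×SE = 82 ± 1.960×2.0125
Acceptance region: (78.0555, 85.9445)
Under H₁ (μ = 89): z_high = (85.9445 - 89)/2.0125 = -1.5183, z_low = (78.0555 - 89)/2.0125 = -5.4383
β = P(not reject | H₁) = Φ(-1.5183) - Φ(-5.4383) ≈ 0.0645

Answer: β ≈ 0.0645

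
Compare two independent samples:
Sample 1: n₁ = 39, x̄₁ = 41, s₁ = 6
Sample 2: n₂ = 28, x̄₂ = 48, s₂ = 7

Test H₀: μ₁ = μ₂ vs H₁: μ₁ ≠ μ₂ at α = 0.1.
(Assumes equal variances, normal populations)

Pooled variance: s²_p = [38×6² + 27×7²]/(65) = 41.4000
s_p = 6.4343
SE = s_p×√(1/n₁ + 1/n₂) = 6.4343×√(1/39 + 1/28) = 1.5938
t = (x̄₁ - x̄₂)/SE = (41 - 48)/1.5938 = -4.3920
df = 65, t-critical = ±1.669
Decision: reject H₀

Answer: t = -4.3920, reject H₀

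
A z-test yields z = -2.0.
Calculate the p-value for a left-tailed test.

Answer: p-value ≈ 0.0228

Derivation:
For z = -2.0:
p = P(Z < -2.0) = Φ(-2.0) = 0.0228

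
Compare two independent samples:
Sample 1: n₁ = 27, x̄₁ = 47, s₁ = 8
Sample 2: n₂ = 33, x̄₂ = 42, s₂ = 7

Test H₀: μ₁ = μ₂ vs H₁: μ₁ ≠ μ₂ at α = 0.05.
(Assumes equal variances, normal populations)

Answer: t = 2.5812, reject H₀

Derivation:
Pooled variance: s²_p = [26×8² + 32×7²]/(58) = 55.7241
s_p = 7.4649
SE = s_p×√(1/n₁ + 1/n₂) = 7.4649×√(1/27 + 1/33) = 1.9371
t = (x̄₁ - x̄₂)/SE = (47 - 42)/1.9371 = 2.5812
df = 58, t-critical = ±2.002
Decision: reject H₀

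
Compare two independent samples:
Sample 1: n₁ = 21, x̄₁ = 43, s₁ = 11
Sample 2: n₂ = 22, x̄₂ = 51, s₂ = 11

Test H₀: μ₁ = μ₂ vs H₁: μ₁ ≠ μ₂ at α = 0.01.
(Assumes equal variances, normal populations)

Answer: t = -2.3839, fail to reject H₀

Derivation:
Pooled variance: s²_p = [20×11² + 21×11²]/(41) = 121.0000
s_p = 11.0000
SE = s_p×√(1/n₁ + 1/n₂) = 11.0000×√(1/21 + 1/22) = 3.3559
t = (x̄₁ - x̄₂)/SE = (43 - 51)/3.3559 = -2.3839
df = 41, t-critical = ±2.701
Decision: fail to reject H₀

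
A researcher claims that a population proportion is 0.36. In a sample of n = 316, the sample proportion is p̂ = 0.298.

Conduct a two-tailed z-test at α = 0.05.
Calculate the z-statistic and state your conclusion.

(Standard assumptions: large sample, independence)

H₀: p = 0.36, H₁: p ≠ 0.36
Standard error: SE = √(p₀(1-p₀)/n) = √(0.36×0.64/316) = 0.027002
z-statistic: z = (p̂ - p₀)/SE = (0.298 - 0.36)/0.027002 = -2.2961
Critical value: z_0.025 = ±1.960
p-value = 0.0217
Decision: reject H₀ at α = 0.05

Answer: z = -2.2961, reject H₀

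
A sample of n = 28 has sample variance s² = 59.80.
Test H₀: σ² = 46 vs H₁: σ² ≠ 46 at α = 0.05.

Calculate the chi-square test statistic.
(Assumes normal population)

df = n - 1 = 27
χ² = (n-1)s²/σ₀² = 27×59.80/46 = 35.1000
Critical values: χ²_{0.975,27} = 14.573, χ²_{0.025,27} = 43.195
Rejection region: χ² < 14.573 or χ² > 43.195
Decision: fail to reject H₀

Answer: χ² = 35.1000, fail to reject H₀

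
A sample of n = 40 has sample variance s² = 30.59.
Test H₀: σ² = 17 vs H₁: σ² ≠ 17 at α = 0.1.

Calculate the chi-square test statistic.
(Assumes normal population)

Answer: χ² = 70.1771, reject H₀

Derivation:
df = n - 1 = 39
χ² = (n-1)s²/σ₀² = 39×30.59/17 = 70.1771
Critical values: χ²_{0.95,39} = 25.695, χ²_{0.05,39} = 54.572
Rejection region: χ² < 25.695 or χ² > 54.572
Decision: reject H₀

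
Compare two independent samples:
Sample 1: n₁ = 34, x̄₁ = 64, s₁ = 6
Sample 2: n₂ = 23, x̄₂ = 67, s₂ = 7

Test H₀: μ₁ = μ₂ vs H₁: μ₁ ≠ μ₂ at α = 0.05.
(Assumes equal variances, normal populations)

Answer: t = -1.7312, fail to reject H₀

Derivation:
Pooled variance: s²_p = [33×6² + 22×7²]/(55) = 41.2000
s_p = 6.4187
SE = s_p×√(1/n₁ + 1/n₂) = 6.4187×√(1/34 + 1/23) = 1.7329
t = (x̄₁ - x̄₂)/SE = (64 - 67)/1.7329 = -1.7312
df = 55, t-critical = ±2.004
Decision: fail to reject H₀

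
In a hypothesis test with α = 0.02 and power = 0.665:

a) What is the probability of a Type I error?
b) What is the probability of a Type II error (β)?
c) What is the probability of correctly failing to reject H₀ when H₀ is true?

a) Type I error probability = α = 0.02
b) Power = P(reject H₀ | H₁ true) = 1 - β = 0.665, so Type II error probability = β = 1 - Power = 0.335
c) P(fail to reject H₀ | H₀ true) = 1 - α = 0.98

Answer: a) 0.02, b) 0.335, c) 0.98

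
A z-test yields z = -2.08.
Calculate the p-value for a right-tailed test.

Answer: p-value ≈ 0.9812

Derivation:
For z = -2.08:
p = P(Z > -2.08) = 1 - Φ(-2.08) = 0.9812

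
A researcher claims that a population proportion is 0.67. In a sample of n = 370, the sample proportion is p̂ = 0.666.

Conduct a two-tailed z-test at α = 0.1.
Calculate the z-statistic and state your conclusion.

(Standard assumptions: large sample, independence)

H₀: p = 0.67, H₁: p ≠ 0.67
Standard error: SE = √(p₀(1-p₀)/n) = √(0.67×0.33/370) = 0.024445
z-statistic: z = (p̂ - p₀)/SE = (0.666 - 0.67)/0.024445 = -0.1636
Critical value: z_0.05 = ±1.645
p-value = 0.8700
Decision: fail to reject H₀ at α = 0.1

Answer: z = -0.1636, fail to reject H₀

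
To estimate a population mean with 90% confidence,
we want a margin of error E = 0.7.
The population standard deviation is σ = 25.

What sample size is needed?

z_0.05 = 1.645
n = (z×σ/E)² = (1.645×25/0.7)²
n = 3451.5625
Round up: n = 3452

Answer: n = 3452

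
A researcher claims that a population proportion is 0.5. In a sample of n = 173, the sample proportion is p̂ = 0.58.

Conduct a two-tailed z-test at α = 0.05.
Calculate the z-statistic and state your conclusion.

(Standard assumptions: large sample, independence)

H₀: p = 0.5, H₁: p ≠ 0.5
Standard error: SE = √(p₀(1-p₀)/n) = √(0.5×0.5/173) = 0.038014
z-statistic: z = (p̂ - p₀)/SE = (0.58 - 0.5)/0.038014 = 2.1045
Critical value: z_0.025 = ±1.960
p-value = 0.0353
Decision: reject H₀ at α = 0.05

Answer: z = 2.1045, reject H₀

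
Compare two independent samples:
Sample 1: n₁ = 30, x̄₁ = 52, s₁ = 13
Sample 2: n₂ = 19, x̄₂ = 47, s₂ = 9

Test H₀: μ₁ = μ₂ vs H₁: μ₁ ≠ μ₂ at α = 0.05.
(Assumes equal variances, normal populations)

Pooled variance: s²_p = [29×13² + 18×9²]/(47) = 135.2979
s_p = 11.6318
SE = s_p×√(1/n₁ + 1/n₂) = 11.6318×√(1/30 + 1/19) = 3.4104
t = (x̄₁ - x̄₂)/SE = (52 - 47)/3.4104 = 1.4661
df = 47, t-critical = ±2.012
Decision: fail to reject H₀

Answer: t = 1.4661, fail to reject H₀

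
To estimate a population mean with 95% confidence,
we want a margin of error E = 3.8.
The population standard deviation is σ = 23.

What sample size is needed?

z_0.025 = 1.960
n = (z×σ/E)² = (1.960×23/3.8)²
n = 140.7345
Round up: n = 141

Answer: n = 141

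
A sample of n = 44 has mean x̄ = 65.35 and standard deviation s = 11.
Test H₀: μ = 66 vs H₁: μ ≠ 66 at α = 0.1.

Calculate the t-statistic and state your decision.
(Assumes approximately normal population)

df = n - 1 = 43
SE = s/√n = 11/√44 = 1.6583
t = (x̄ - μ₀)/SE = (65.35 - 66)/1.6583 = -0.3920
Critical value: t_{0.05,43} = ±1.681
p-value ≈ 0.6970
Decision: fail to reject H₀

Answer: t = -0.3920, fail to reject H₀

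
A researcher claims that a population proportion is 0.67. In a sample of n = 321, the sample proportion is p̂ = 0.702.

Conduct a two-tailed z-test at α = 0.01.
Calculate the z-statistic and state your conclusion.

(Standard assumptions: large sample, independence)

Answer: z = 1.2193, fail to reject H₀

Derivation:
H₀: p = 0.67, H₁: p ≠ 0.67
Standard error: SE = √(p₀(1-p₀)/n) = √(0.67×0.33/321) = 0.026245
z-statistic: z = (p̂ - p₀)/SE = (0.702 - 0.67)/0.026245 = 1.2193
Critical value: z_0.005 = ±2.576
p-value = 0.2227
Decision: fail to reject H₀ at α = 0.01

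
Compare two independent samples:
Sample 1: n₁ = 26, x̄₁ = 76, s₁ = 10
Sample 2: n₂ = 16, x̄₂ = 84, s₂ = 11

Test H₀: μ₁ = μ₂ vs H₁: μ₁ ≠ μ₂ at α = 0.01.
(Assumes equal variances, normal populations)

Pooled variance: s²_p = [25×10² + 15×11²]/(40) = 107.8750
s_p = 10.3863
SE = s_p×√(1/n₁ + 1/n₂) = 10.3863×√(1/26 + 1/16) = 3.3002
t = (x̄₁ - x̄₂)/SE = (76 - 84)/3.3002 = -2.4241
df = 40, t-critical = ±2.704
Decision: fail to reject H₀

Answer: t = -2.4241, fail to reject H₀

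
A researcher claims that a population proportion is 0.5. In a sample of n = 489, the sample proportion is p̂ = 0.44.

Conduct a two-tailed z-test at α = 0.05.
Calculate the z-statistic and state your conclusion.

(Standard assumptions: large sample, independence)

H₀: p = 0.5, H₁: p ≠ 0.5
Standard error: SE = √(p₀(1-p₀)/n) = √(0.5×0.5/489) = 0.022611
z-statistic: z = (p̂ - p₀)/SE = (0.44 - 0.5)/0.022611 = -2.6536
Critical value: z_0.025 = ±1.960
p-value = 0.0080
Decision: reject H₀ at α = 0.05

Answer: z = -2.6536, reject H₀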